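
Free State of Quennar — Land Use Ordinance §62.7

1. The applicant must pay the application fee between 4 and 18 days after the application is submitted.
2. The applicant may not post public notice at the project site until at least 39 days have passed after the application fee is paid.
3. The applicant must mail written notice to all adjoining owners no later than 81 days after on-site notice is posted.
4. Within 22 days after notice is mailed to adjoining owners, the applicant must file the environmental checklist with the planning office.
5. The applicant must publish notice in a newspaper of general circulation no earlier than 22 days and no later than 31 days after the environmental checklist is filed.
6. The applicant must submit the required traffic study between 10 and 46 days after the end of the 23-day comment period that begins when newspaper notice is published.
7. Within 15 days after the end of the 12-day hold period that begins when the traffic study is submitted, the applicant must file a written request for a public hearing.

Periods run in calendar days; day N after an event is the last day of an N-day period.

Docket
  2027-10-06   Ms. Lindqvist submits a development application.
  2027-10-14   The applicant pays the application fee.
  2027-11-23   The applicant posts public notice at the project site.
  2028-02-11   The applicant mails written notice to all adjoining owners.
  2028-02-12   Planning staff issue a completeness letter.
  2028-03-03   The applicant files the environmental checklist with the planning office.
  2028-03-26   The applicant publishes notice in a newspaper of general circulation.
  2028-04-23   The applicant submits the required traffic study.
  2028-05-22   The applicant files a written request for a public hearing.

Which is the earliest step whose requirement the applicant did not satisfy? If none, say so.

Step 1 — 4 and 18 days from 2027-10-06 (when the application is submitted) are 2027-10-10 and 2027-10-24 respectively; done 2027-10-14 — within the window.
Step 2 — must wait 39 days from 2027-10-14 (when the application fee is paid), so not before 2027-11-22; done 2027-11-23, after the minimum wait.
Step 3 — counting 81 days from 2027-11-23 (when on-site notice is posted) gives a deadline of 2028-02-12; completed 2028-02-11, before the deadline.
Step 4 — counting 22 days from 2028-02-11 (when notice is mailed to adjoining owners) gives a deadline of 2028-03-04; done 2028-03-03 — timely.
Step 5 — 22 and 31 days from 2028-03-03 (when the environmental checklist is filed) are 2028-03-25 and 2028-04-03 respectively; 2028-03-26 falls inside that range.
Step 6 — 10 and 46 days from 2028-04-18 (end of the 23-day comment period, which began when newspaper notice is published on 2028-03-26) are 2028-04-28 and 2028-06-03 respectively; 2028-04-23 is 5 days too early.

Step 6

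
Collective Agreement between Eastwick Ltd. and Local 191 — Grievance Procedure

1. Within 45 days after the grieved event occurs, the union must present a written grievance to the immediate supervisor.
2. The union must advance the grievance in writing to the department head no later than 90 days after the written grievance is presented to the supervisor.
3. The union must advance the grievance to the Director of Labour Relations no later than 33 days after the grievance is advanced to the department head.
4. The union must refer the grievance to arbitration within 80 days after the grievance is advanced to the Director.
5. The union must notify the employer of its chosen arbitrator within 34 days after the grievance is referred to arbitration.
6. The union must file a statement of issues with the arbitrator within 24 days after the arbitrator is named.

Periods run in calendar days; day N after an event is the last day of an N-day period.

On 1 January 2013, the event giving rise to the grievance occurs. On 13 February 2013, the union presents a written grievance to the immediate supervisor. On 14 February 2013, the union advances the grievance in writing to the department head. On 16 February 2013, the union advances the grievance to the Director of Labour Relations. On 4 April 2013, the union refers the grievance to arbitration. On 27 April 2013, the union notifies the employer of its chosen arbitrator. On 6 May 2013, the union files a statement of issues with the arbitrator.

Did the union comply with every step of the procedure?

Yes

(1) due by 1 January 2013 + 45 days = 15 February 2013; done 13 February 2013 — timely.
(2) due by 13 February 2013 + 90 days = 14 May 2013; completed 14 February 2013, before the deadline.
(3) due by 14 February 2013 + 33 days = 19 March 2013; completed 16 February 2013, before the deadline.
(4) due by 16 February 2013 + 80 days = 7 May 2013; 4 April 2013 is within that limit.
(5) due by 4 April 2013 + 34 days = 8 May 2013; 27 April 2013 is within that limit.
(6) due by 27 April 2013 + 24 days = 21 May 2013; completed 6 May 2013, before the deadline.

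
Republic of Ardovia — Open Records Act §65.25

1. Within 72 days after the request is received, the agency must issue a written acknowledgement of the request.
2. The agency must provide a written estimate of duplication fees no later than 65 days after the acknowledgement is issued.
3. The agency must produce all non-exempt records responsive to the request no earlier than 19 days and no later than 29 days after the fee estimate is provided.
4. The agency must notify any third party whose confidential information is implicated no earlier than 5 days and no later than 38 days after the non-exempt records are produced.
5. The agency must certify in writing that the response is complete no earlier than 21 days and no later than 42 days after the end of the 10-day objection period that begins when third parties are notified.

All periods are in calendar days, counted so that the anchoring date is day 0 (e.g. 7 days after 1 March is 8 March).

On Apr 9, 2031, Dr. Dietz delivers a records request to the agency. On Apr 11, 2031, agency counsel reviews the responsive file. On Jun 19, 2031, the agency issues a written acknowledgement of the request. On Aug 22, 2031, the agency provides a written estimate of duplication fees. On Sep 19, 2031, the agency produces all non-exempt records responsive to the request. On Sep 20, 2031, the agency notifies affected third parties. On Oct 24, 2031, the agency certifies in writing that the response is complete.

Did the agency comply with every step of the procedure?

Step 1 — counting 72 days from Apr 9, 2031 (when the request is received) gives a deadline of Jun 20, 2031; Jun 19, 2031 is within that limit.
Step 2 — counting 65 days from Jun 19, 2031 (when the acknowledgement is issued) gives a deadline of Aug 23, 2031; completed Aug 22, 2031, before the deadline.
Step 3 — 19 and 29 days from Aug 22, 2031 (when the fee estimate is provided) are Sep 10, 2031 and Sep 20, 2031 respectively; done Sep 19, 2031 — within the window.
Step 4 — 5 and 38 days from Sep 19, 2031 (when the non-exempt records are produced) are Sep 24, 2031 and Oct 27, 2031 respectively; done Sep 20, 2031 — 4 days before the window opened.
No need to go further; step 4 was not satisfied.

No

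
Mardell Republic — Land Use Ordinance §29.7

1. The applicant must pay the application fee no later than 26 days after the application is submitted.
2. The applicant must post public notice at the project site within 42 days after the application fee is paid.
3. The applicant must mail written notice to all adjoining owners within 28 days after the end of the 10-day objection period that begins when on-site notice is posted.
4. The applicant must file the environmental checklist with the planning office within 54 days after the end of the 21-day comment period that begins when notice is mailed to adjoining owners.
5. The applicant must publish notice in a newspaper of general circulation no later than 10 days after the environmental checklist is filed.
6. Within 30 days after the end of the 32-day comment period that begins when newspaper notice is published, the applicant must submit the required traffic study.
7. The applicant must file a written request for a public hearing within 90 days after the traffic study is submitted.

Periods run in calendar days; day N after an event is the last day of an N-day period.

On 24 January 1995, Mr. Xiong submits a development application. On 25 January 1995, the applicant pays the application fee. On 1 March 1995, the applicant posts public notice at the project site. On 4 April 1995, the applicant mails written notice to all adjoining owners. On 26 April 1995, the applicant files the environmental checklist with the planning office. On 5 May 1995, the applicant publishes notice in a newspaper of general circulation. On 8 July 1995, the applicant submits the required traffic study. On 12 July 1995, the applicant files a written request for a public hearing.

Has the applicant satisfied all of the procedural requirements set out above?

Step 1: 26 days after 24 January 1995 (when the application is submitted) is 19 February 1995; done 25 January 1995 — timely.
Step 2: 42 days after 25 January 1995 (when the application fee is paid) is 8 March 1995; 1 March 1995 is within that limit.
Step 3: 28 days after 11 March 1995 (end of the 10-day objection period, which began when on-site notice is posted on 1 March 1995) is 8 April 1995; done 4 April 1995 — timely.
Step 4: 54 days after 25 April 1995 (end of the 21-day comment period, which began when notice is mailed to adjoining owners on 4 April 1995) is 18 June 1995; completed 26 April 1995, before the deadline.
Step 5: 10 days after 26 April 1995 (when the environmental checklist is filed) is 6 May 1995; 5 May 1995 is within that limit.
Step 6: 30 days after 6 June 1995 (end of the 32-day comment period, which began when newspaper notice is published on 5 May 1995) is 6 July 1995; 8 July 1995 misses that deadline by 2 days.
The procedure was therefore not followed at step 6.

No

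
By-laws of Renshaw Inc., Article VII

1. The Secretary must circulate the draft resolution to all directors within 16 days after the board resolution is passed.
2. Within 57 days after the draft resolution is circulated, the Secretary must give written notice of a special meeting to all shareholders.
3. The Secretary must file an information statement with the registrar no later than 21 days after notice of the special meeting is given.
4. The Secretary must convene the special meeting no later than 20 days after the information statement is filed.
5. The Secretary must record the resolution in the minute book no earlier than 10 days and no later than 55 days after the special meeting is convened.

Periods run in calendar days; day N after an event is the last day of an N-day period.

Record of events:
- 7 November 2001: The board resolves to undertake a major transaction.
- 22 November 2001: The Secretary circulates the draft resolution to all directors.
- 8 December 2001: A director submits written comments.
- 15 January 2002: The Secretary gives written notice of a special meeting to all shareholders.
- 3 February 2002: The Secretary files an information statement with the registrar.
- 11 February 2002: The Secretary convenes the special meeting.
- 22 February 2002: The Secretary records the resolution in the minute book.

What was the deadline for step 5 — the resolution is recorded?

7 April 2002

Step 5 runs from 11 February 2002, when the special meeting is convened. The window is 10–55 days after 11 February 2002; it closes on 7 April 2002.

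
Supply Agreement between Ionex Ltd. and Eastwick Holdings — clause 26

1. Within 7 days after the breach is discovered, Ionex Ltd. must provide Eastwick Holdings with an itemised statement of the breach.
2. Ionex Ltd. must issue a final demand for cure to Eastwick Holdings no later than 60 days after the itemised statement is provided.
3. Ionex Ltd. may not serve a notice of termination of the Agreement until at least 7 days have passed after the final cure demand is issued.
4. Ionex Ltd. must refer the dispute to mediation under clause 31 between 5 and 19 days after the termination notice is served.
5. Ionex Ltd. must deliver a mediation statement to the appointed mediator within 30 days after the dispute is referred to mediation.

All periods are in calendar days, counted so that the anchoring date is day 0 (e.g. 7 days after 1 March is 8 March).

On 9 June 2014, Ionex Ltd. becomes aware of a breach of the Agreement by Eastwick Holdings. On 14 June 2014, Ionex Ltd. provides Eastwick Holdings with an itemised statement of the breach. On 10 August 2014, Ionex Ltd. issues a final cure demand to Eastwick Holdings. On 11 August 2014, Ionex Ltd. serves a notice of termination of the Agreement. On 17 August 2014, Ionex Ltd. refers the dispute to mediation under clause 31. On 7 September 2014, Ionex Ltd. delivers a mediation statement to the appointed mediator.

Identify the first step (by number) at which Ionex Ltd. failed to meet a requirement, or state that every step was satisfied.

Step 3

(1) due by 9 June 2014 + 7 days = 16 June 2014; done 14 June 2014 — timely.
(2) due by 14 June 2014 + 60 days = 13 August 2014; completed 10 August 2014, before the deadline.
(3) permitted from 10 August 2014 + 7 days = 17 August 2014 onward; done 11 August 2014 — 6 days too early.
No need to go further; step 3 was not satisfied.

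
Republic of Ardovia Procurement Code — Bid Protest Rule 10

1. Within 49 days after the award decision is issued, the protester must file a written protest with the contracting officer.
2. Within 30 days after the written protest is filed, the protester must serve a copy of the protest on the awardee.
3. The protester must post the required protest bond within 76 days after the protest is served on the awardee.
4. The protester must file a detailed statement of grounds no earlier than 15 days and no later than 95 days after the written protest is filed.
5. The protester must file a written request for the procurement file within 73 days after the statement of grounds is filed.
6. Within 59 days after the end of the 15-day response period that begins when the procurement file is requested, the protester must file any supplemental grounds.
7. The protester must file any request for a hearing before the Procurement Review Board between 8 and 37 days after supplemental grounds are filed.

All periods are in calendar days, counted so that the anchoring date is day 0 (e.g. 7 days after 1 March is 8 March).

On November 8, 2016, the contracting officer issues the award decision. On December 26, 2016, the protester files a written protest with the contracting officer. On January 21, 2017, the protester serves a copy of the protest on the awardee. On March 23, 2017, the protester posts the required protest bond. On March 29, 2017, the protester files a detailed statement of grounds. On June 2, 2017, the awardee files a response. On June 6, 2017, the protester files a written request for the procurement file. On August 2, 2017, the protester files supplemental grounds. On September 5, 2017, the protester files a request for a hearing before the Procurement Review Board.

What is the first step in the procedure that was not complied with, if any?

(1) due by November 8, 2016 + 49 days = December 27, 2016; December 26, 2016 is within that limit.
(2) due by December 26, 2016 + 30 days = January 25, 2017; done January 21, 2017 — timely.
(3) due by January 21, 2017 + 76 days = April 7, 2017; March 23, 2017 is within that limit.
(4) the permitted window runs from December 26, 2016 + 15 = January 10, 2017 to December 26, 2016 + 95 = March 31, 2017; done March 29, 2017, which is between those dates.
(5) due by March 29, 2017 + 73 days = June 10, 2017; June 6, 2017 is within that limit.
(6) due by June 21, 2017 + 59 days = August 19, 2017; done August 2, 2017 — timely.
(7) the permitted window runs from August 2, 2017 + 8 = August 10, 2017 to August 2, 2017 + 37 = September 8, 2017; done September 5, 2017 — within the window.

None — every step was satisfied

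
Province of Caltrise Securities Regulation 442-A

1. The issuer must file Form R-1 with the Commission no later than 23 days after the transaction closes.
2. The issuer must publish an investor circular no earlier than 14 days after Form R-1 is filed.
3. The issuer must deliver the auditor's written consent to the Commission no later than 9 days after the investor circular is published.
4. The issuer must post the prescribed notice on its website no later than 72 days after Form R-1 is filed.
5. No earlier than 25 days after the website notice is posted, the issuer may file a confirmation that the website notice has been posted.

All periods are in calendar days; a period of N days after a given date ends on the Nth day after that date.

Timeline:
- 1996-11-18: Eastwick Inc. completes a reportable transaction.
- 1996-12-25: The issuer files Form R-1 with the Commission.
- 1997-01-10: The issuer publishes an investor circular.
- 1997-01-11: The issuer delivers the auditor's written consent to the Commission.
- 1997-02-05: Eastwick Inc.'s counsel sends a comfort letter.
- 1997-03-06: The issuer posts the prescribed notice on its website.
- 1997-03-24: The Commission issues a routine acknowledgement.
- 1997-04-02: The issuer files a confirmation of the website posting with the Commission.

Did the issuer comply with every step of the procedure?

No

Step 1: 23 days after 1996-11-18 (when the transaction closes) is 1996-12-11; 1996-12-25 misses that deadline by 14 days.
The procedure was therefore not followed at step 1.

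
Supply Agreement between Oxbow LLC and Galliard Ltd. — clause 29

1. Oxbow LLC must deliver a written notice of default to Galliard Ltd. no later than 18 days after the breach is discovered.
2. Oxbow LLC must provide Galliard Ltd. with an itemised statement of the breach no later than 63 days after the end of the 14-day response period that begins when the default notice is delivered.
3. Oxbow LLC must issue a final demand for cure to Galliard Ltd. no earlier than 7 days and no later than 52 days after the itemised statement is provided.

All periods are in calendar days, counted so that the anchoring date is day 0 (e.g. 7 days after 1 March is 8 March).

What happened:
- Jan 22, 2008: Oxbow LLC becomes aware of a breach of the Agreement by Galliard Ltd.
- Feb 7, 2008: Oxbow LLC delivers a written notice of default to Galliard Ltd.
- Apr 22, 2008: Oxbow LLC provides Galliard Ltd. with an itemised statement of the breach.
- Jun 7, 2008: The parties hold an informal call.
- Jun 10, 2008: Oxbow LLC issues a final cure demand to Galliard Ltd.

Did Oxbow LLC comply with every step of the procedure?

(1) due by Jan 22, 2008 + 18 days = Feb 9, 2008; completed Feb 7, 2008, before the deadline.
(2) due by Feb 21, 2008 + 63 days = Apr 24, 2008; done Apr 22, 2008 — timely.
(3) the permitted window runs from Apr 22, 2008 + 7 = Apr 29, 2008 to Apr 22, 2008 + 52 = Jun 13, 2008; Jun 10, 2008 falls inside that range.

Yes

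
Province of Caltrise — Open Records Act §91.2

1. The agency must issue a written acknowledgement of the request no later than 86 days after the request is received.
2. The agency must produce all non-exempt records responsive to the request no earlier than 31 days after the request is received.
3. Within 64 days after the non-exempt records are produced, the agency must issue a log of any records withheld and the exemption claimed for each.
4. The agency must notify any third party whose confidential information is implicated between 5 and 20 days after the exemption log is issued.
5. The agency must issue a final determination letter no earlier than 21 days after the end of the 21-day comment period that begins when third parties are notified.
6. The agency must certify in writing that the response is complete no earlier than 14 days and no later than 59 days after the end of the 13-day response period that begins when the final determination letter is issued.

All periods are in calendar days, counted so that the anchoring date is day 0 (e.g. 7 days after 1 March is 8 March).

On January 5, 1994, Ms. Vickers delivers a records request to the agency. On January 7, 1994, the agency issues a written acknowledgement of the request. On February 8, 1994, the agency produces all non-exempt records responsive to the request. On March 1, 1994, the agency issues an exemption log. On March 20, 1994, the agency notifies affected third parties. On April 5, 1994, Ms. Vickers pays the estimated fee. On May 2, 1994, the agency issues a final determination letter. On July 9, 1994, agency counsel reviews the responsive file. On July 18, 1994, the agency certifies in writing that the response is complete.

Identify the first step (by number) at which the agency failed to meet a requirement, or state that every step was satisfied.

Step 1: 86 days after January 5, 1994 (when the request is received) is April 1, 1994; January 7, 1994 is within that limit.
Step 2: the earliest permitted date is 31 days after January 5, 1994 (when the request is received), i.e. February 5, 1994; done February 8, 1994 — permitted.
Step 3: 64 days after February 8, 1994 (when the non-exempt records are produced) is April 13, 1994; March 1, 1994 is within that limit.
Step 4: the window is 5–20 days after March 1, 1994 (when the exemption log is issued), so March 6, 1994 through March 21, 1994; March 20, 1994 falls inside that range.
Step 5: the earliest permitted date is 21 days after April 10, 1994 (end of the 21-day comment period, which began when third parties are notified on March 20, 1994), i.e. May 1, 1994; May 2, 1994 is on or after that date.
Step 6: the window is 14–59 days after May 15, 1994 (end of the 13-day response period, which began when the final determination letter is issued on May 2, 1994), so May 29, 1994 through July 13, 1994; done July 18, 1994 — 5 days after the window closed.

Step 6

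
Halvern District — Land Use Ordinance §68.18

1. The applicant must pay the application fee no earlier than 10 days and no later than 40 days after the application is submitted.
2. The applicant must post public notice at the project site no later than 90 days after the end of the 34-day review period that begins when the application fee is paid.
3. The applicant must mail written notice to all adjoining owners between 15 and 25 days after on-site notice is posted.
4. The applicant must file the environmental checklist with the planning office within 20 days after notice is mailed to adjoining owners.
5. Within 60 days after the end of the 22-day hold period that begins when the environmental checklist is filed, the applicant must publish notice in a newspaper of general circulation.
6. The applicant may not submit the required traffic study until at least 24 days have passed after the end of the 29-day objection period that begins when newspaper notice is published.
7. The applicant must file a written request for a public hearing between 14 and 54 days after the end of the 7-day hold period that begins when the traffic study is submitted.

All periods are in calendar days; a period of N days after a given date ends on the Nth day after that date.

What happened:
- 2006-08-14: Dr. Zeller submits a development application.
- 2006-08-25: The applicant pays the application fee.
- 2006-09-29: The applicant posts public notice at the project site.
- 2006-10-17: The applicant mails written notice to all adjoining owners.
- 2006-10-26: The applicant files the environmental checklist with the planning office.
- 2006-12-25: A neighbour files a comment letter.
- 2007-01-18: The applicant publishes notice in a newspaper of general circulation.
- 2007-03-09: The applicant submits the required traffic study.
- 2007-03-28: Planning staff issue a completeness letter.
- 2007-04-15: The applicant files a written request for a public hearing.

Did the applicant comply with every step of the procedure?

No

Step 1 — 10 and 40 days from 2006-08-14 (when the application is submitted) are 2006-08-24 and 2006-09-23 respectively; 2006-08-25 falls inside that range.
Step 2 — counting 90 days from 2006-09-28 (end of the 34-day review period, which began when the application fee is paid on 2006-08-25) gives a deadline of 2006-12-27; 2006-09-29 is within that limit.
Step 3 — 15 and 25 days from 2006-09-29 (when on-site notice is posted) are 2006-10-14 and 2006-10-24 respectively; 2006-10-17 falls inside that range.
Step 4 — counting 20 days from 2006-10-17 (when notice is mailed to adjoining owners) gives a deadline of 2006-11-06; 2006-10-26 is within that limit.
Step 5 — counting 60 days from 2006-11-17 (end of the 22-day hold period, which began when the environmental checklist is filed on 2006-10-26) gives a deadline of 2007-01-16; not done until 2007-01-18, 2 days after the deadline.
Later steps need not be reached.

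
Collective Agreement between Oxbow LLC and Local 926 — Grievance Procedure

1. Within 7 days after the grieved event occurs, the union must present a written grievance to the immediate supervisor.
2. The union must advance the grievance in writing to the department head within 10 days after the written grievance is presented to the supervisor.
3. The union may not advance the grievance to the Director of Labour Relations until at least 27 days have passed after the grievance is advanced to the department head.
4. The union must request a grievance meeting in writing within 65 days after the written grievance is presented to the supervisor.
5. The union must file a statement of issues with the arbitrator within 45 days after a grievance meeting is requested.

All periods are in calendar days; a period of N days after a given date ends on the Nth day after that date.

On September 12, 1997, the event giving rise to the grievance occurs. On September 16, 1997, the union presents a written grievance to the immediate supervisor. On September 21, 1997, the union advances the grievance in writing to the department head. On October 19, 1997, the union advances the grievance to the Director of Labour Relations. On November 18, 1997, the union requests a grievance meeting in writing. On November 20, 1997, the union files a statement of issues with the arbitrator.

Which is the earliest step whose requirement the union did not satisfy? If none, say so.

Step 1 — counting 7 days from September 12, 1997 (when the grieved event occurs) gives a deadline of September 19, 1997; done September 16, 1997 — timely.
Step 2 — counting 10 days from September 16, 1997 (when the written grievance is presented to the supervisor) gives a deadline of September 26, 1997; September 21, 1997 is within that limit.
Step 3 — must wait 27 days from September 21, 1997 (when the grievance is advanced to the department head), so not before October 18, 1997; October 19, 1997 is on or after that date.
Step 4 — counting 65 days from September 16, 1997 (when the written grievance is presented to the supervisor) gives a deadline of November 20, 1997; completed November 18, 1997, before the deadline.
Step 5 — counting 45 days from November 18, 1997 (when a grievance meeting is requested) gives a deadline of January 2, 1998; done November 20, 1997 — timely.

None — every step was satisfied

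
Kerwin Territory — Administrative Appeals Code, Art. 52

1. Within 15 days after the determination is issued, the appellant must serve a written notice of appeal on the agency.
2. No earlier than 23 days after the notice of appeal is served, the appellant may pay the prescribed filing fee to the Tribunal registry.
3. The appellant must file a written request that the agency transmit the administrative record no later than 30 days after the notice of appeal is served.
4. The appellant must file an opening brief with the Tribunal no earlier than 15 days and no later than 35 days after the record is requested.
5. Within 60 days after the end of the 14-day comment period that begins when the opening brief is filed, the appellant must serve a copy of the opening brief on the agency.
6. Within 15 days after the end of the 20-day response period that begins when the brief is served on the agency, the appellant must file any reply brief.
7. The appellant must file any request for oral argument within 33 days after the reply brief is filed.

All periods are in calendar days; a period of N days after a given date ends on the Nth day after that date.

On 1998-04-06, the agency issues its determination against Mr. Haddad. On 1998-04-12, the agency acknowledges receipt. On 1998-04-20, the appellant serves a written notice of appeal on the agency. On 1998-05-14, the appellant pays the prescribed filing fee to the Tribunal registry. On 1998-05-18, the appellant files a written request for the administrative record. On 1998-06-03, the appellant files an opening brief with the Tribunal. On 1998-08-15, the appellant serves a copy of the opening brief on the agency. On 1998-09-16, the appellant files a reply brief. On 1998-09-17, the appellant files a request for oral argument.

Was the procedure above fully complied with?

Yes

Step 1: 15 days after 1998-04-06 (when the determination is issued) is 1998-04-21; completed 1998-04-20, before the deadline.
Step 2: the earliest permitted date is 23 days after 1998-04-20 (when the notice of appeal is served), i.e. 1998-05-13; done 1998-05-14 — permitted.
Step 3: 30 days after 1998-04-20 (when the notice of appeal is served) is 1998-05-20; done 1998-05-18 — timely.
Step 4: the window is 15–35 days after 1998-05-18 (when the record is requested), so 1998-06-02 through 1998-06-22; done 1998-06-03, which is between those dates.
Step 5: 60 days after 1998-06-17 (end of the 14-day comment period, which began when the opening brief is filed on 1998-06-03) is 1998-08-16; 1998-08-15 is within that limit.
Step 6: 15 days after 1998-09-04 (end of the 20-day response period, which began when the brief is served on the agency on 1998-08-15) is 1998-09-19; done 1998-09-16 — timely.
Step 7: 33 days after 1998-09-16 (when the reply brief is filed) is 1998-10-19; completed 1998-09-17, before the deadline.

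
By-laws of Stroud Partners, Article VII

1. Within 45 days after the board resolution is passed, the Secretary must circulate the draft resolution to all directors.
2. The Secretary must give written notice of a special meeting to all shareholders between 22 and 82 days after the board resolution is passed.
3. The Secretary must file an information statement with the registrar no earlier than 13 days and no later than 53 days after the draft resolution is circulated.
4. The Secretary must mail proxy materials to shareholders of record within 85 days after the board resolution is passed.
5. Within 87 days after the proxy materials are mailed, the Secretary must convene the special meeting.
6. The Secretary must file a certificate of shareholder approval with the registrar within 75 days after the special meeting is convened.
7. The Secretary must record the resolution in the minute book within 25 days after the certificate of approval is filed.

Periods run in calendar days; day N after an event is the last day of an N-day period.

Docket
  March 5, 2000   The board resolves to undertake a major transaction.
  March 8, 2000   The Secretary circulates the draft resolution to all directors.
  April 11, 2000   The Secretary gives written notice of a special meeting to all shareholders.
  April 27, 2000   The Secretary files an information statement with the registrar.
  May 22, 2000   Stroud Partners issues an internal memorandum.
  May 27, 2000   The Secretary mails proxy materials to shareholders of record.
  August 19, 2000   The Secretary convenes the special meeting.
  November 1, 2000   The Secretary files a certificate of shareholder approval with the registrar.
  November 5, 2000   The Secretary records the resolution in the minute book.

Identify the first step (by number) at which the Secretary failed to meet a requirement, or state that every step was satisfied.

Step 1: 45 days after March 5, 2000 (when the board resolution is passed) is April 19, 2000; March 8, 2000 is within that limit.
Step 2: the window is 22–82 days after March 5, 2000 (when the board resolution is passed), so March 27, 2000 through May 26, 2000; done April 11, 2000, which is between those dates.
Step 3: the window is 13–53 days after March 8, 2000 (when the draft resolution is circulated), so March 21, 2000 through April 30, 2000; done April 27, 2000, which is between those dates.
Step 4: 85 days after March 5, 2000 (when the board resolution is passed) is May 29, 2000; completed May 27, 2000, before the deadline.
Step 5: 87 days after May 27, 2000 (when the proxy materials are mailed) is August 22, 2000; completed August 19, 2000, before the deadline.
Step 6: 75 days after August 19, 2000 (when the special meeting is convened) is November 2, 2000; November 1, 2000 is within that limit.
Step 7: 25 days after November 1, 2000 (when the certificate of approval is filed) is November 26, 2000; done November 5, 2000 — timely.

None — every step was satisfied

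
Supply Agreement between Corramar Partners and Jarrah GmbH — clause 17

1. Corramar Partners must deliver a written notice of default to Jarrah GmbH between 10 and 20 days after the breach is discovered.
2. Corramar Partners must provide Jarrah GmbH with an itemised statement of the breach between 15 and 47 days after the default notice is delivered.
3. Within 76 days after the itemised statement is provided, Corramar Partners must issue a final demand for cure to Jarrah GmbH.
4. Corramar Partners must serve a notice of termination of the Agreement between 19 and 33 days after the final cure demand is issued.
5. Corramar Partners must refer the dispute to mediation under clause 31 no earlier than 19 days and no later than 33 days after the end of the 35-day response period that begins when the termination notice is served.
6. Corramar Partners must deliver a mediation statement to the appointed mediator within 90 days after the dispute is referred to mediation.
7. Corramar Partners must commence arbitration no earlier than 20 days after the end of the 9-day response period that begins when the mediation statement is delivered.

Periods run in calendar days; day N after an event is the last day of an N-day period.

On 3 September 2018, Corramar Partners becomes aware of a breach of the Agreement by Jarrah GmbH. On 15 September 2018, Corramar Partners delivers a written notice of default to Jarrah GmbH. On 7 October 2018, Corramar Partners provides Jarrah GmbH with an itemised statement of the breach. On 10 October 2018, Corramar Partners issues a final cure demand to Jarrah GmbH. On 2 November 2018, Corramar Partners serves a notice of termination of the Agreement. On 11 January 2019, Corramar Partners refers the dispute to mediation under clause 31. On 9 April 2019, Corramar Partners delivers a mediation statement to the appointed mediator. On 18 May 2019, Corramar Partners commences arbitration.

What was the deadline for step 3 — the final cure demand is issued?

22 December 2018

Step 3 runs from 7 October 2018, when the itemised statement is provided. 76 days after 7 October 2018 is 22 December 2018.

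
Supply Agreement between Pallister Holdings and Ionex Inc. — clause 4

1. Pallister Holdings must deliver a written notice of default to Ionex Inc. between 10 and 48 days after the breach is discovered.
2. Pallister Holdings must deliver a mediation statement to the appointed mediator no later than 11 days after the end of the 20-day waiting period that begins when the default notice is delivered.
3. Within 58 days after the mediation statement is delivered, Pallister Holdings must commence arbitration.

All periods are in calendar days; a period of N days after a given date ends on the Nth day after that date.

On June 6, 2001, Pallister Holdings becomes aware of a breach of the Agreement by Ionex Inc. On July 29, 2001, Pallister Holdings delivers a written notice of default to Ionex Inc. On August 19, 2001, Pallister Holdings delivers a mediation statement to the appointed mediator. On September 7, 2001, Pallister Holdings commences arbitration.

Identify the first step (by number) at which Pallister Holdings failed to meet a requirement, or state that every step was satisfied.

Step 1 — 10 and 48 days from June 6, 2001 (when the breach is discovered) are June 16, 2001 and July 24, 2001 respectively; done July 29, 2001 — 5 days after the window closed.
Later steps need not be reached.

Step 1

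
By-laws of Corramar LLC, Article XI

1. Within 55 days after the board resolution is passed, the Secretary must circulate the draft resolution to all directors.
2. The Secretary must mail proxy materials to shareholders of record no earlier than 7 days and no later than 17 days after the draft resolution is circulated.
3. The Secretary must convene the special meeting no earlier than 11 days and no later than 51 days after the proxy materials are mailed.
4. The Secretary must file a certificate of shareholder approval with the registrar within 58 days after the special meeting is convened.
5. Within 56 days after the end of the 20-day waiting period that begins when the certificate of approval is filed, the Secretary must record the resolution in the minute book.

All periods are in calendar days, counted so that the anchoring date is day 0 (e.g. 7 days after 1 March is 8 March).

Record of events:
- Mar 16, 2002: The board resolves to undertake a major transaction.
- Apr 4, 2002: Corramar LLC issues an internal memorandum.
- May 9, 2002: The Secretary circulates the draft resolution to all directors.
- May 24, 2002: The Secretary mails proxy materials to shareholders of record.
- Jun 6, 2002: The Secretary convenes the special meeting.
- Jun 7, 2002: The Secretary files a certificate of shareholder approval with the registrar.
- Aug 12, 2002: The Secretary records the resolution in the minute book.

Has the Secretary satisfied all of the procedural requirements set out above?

Step 1: 55 days after Mar 16, 2002 (when the board resolution is passed) is May 10, 2002; May 9, 2002 is within that limit.
Step 2: the window is 7–17 days after May 9, 2002 (when the draft resolution is circulated), so May 16, 2002 through May 26, 2002; done May 24, 2002 — within the window.
Step 3: the window is 11–51 days after May 24, 2002 (when the proxy materials are mailed), so Jun 4, 2002 through Jul 14, 2002; done Jun 6, 2002 — within the window.
Step 4: 58 days after Jun 6, 2002 (when the special meeting is convened) is Aug 3, 2002; done Jun 7, 2002 — timely.
Step 5: 56 days after Jun 27, 2002 (end of the 20-day waiting period, which began when the certificate of approval is filed on Jun 7, 2002) is Aug 22, 2002; done Aug 12, 2002 — timely.

Yes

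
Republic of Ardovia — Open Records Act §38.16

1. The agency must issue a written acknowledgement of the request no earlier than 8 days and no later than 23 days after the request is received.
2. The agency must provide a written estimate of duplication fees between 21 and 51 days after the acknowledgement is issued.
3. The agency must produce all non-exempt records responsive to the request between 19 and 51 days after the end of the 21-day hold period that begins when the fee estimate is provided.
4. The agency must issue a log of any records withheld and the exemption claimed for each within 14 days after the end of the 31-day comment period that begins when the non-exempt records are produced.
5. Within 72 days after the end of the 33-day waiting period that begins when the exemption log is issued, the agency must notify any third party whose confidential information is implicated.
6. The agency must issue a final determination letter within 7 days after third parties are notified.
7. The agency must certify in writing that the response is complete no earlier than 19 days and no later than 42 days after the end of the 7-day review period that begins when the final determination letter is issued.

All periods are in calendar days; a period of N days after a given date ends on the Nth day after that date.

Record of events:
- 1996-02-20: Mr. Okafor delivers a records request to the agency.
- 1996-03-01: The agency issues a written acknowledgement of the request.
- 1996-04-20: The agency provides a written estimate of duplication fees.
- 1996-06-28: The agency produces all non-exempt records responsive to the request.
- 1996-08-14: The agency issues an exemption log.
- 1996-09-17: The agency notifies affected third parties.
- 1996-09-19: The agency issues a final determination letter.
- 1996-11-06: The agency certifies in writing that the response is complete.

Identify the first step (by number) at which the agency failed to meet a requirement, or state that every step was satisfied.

Step 4

Step 1 — 8 and 23 days from 1996-02-20 (when the request is received) are 1996-02-28 and 1996-03-14 respectively; done 1996-03-01, which is between those dates.
Step 2 — 21 and 51 days from 1996-03-01 (when the acknowledgement is issued) are 1996-03-22 and 1996-04-21 respectively; done 1996-04-20, which is between those dates.
Step 3 — 19 and 51 days from 1996-05-11 (end of the 21-day hold period, which began when the fee estimate is provided on 1996-04-20) are 1996-05-30 and 1996-07-01 respectively; 1996-06-28 falls inside that range.
Step 4 — counting 14 days from 1996-07-29 (end of the 31-day comment period, which began when the non-exempt records are produced on 1996-06-28) gives a deadline of 1996-08-12; not done until 1996-08-14, 2 days after the deadline.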